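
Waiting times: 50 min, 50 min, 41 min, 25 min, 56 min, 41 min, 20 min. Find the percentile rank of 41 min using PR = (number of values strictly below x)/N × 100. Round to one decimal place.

28.6

N = 7.
Strictly below 41: 2. Equal to 41: 2.
PR = 2/7 × 100 = 28.6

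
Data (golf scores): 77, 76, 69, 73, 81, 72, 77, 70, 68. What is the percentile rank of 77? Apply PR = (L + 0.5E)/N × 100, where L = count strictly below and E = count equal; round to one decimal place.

N = 9.
Strictly below 77: 6. Equal to 77: 2.
PR = (6 + 0.5·2)/9 × 100 = 77.8

77.8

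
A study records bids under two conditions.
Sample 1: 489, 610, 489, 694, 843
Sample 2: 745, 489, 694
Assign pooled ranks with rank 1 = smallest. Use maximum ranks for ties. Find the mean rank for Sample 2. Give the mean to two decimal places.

5.33

Sorted (ascending): 489, 489, 489, 610, 694, 694, 745, 843
The 3 values of 489 occupy positions 1–3 → each gets rank 3.
The 2 values of 694 occupy positions 5–6 → each gets rank 6.
Sample 2 values → pooled ranks: 745→7, 489→3, 694→6
Mean rank = (7 + 3 + 6) / 3 = 5.33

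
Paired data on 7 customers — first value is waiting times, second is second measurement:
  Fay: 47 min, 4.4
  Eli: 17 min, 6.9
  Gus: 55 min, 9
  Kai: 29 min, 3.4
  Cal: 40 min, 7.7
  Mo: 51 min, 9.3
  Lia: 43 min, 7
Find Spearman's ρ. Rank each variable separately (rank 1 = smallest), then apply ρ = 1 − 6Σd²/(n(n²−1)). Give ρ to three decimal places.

0.643

Ranks of variable 1: 5, 1, 7, 2, 3, 6, 4
Ranks of variable 2: 2, 3, 6, 1, 5, 7, 4
d = r₁ − r₂: 3, -2, 1, 1, -2, -1, 0
d²: 9, 4, 1, 1, 4, 1, 0; Σd² = 20
ρ = 1 − 6·20/(7·48) = 1 − 120/336 = 0.643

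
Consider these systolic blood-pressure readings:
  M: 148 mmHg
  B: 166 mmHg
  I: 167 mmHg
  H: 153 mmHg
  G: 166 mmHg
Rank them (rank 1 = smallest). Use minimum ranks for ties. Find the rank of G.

3

Sorted (ascending): 148, 153, 166, 166, 167
The 2 values of 166 occupy positions 3–4 → each gets rank 3.
G has value 166 mmHg → rank 3.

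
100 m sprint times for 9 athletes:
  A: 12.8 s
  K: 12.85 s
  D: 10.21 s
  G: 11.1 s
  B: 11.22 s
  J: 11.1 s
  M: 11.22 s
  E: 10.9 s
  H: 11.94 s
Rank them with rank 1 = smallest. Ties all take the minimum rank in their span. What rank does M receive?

Sorted (ascending): 10.21, 10.9, 11.1, 11.1, 11.22, 11.22, 11.94, 12.8, 12.85
The 2 values of 11.1 occupy positions 3–4 → each gets rank 3.
The 2 values of 11.22 occupy positions 5–6 → each gets rank 5.
M has value 11.22 s → rank 5.

5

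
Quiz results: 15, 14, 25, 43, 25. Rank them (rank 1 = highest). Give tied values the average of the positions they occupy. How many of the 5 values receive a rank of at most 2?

Sorted (descending): 43, 25, 25, 15, 14
The 2 values of 25 occupy positions 2–3 → average rank (2+3)/2 = 2.5.
Ranks ≤ 2: {1} → 1 value.

1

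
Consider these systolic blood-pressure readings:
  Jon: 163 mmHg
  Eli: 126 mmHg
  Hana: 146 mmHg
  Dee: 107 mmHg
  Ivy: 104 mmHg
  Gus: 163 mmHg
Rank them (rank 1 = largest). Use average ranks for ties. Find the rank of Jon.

Sorted (descending): 163, 163, 146, 126, 107, 104
The 2 values of 163 occupy positions 1–2 → average rank (1+2)/2 = 1.5.
Jon has value 163 mmHg → rank 1.5.

1.5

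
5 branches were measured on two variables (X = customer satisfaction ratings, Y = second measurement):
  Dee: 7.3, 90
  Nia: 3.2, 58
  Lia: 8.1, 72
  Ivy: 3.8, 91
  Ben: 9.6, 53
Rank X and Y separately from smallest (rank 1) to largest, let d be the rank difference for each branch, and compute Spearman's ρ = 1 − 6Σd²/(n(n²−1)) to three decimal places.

-0.400

Ranks of variable 1: 3, 1, 4, 2, 5
Ranks of variable 2: 4, 2, 3, 5, 1
d = r₁ − r₂: -1, -1, 1, -3, 4
d²: 1, 1, 1, 9, 16; Σd² = 28
ρ = 1 − 6·28/(5·24) = 1 − 168/120 = -0.400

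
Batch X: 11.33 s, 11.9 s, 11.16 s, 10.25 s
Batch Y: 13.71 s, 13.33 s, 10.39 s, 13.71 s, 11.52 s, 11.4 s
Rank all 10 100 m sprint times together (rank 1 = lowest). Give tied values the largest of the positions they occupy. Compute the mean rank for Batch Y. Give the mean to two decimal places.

Sorted (ascending): 10.25, 10.39, 11.16, 11.33, 11.4, 11.52, 11.9, 13.33, 13.71, 13.71
The 2 values of 13.71 occupy positions 9–10 → each gets rank 10.
Batch Y values → pooled ranks: 13.71→10, 13.33→8, 10.39→2, 13.71→10, 11.52→6, 11.4→5
Mean rank = (10 + 8 + 2 + 10 + 6 + 5) / 6 = 6.83

6.83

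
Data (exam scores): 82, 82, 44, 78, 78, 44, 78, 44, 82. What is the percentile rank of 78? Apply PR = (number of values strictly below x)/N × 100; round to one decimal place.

33.3

N = 9.
Strictly below 78: 3. Equal to 78: 3.
PR = 3/9 × 100 = 33.3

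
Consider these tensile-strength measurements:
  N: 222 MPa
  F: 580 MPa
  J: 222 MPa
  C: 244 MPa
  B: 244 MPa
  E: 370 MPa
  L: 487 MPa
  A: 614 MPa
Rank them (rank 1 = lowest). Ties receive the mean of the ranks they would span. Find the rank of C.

3.5

Sorted (ascending): 222, 222, 244, 244, 370, 487, 580, 614
The 2 values of 222 occupy positions 1–2 → average rank (1+2)/2 = 1.5.
The 2 values of 244 occupy positions 3–4 → average rank (3+4)/2 = 3.5.
C has value 244 MPa → rank 3.5.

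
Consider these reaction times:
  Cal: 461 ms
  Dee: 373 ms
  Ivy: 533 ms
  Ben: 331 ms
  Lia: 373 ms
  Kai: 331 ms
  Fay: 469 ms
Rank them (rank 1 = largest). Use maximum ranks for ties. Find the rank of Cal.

Sorted (descending): 533, 469, 461, 373, 373, 331, 331
The 2 values of 373 occupy positions 4–5 → each gets rank 5.
The 2 values of 331 occupy positions 6–7 → each gets rank 7.
Cal has value 461 ms → rank 3.

3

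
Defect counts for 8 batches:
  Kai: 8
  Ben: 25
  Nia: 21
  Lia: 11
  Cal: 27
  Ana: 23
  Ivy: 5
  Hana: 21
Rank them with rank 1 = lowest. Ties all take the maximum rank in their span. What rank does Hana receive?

Sorted (ascending): 5, 8, 11, 21, 21, 23, 25, 27
The 2 values of 21 occupy positions 4–5 → each gets rank 5.
Hana has value 21 → rank 5.

5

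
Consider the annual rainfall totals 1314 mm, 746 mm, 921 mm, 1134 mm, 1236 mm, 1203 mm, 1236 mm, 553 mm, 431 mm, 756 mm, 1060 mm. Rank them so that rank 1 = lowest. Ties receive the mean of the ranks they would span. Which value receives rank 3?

746

Sorted (ascending): 431, 553, 746, 756, 921, 1060, 1134, 1203, 1236, 1236, 1314
The 2 values of 1236 occupy positions 9–10 → average rank (9+10)/2 = 9.5.
Rank 3 → value 746.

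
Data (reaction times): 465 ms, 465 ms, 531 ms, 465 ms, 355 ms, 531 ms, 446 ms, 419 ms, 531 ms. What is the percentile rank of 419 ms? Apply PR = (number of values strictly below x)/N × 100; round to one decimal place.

N = 9.
Strictly below 419: 1. Equal to 419: 1.
PR = 1/9 × 100 = 11.1

11.1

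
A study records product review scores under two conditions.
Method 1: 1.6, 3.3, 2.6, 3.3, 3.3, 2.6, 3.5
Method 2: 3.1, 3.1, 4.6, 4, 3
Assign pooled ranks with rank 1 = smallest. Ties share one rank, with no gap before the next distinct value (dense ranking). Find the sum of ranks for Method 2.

26

Sorted (ascending): 1.6, 2.6, 2.6, 3, 3.1, 3.1, 3.3, 3.3, 3.3, 3.5, 4, 4.6
The 2 values of 2.6 share dense rank 2.
The 2 values of 3.1 share dense rank 4.
The 3 values of 3.3 share dense rank 5.
Remaining distinct values take the next consecutive integers.
Method 2 values → pooled ranks: 3.1→4, 3.1→4, 4.6→8, 4→7, 3→3
Rank sum = 4 + 4 + 8 + 7 + 3 = 26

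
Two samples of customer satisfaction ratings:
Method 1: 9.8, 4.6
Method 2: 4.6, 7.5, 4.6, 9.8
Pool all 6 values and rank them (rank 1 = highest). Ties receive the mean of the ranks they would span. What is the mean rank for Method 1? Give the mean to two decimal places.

Sorted (descending): 9.8, 9.8, 7.5, 4.6, 4.6, 4.6
The 2 values of 9.8 occupy positions 1–2 → average rank (1+2)/2 = 1.5.
The 3 values of 4.6 occupy positions 4–6 → average rank 5.
Method 1 values → pooled ranks: 9.8→1.5, 4.6→5
Mean rank = (1.5 + 5) / 2 = 3.25

3.25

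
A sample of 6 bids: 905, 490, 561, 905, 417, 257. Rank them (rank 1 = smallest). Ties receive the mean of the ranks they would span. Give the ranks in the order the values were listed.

5.5, 3, 4, 5.5, 2, 1

Sorted (ascending): 257, 417, 490, 561, 905, 905
The 2 values of 905 occupy positions 5–6 → average rank (5+6)/2 = 5.5.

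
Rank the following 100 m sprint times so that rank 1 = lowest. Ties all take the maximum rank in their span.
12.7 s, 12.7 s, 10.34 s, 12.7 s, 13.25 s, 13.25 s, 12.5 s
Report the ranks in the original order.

Sorted (ascending): 10.34, 12.5, 12.7, 12.7, 12.7, 13.25, 13.25
The 3 values of 12.7 occupy positions 3–5 → each gets rank 5.
The 2 values of 13.25 occupy positions 6–7 → each gets rank 7.

5, 5, 1, 5, 7, 7, 2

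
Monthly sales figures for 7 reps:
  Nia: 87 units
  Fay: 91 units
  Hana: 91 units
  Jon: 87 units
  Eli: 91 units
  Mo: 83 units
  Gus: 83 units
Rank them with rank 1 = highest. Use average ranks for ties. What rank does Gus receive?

Sorted (descending): 91, 91, 91, 87, 87, 83, 83
The 3 values of 91 occupy positions 1–3 → average rank 2.
The 2 values of 87 occupy positions 4–5 → average rank (4+5)/2 = 4.5.
The 2 values of 83 occupy positions 6–7 → average rank (6+7)/2 = 6.5.
Gus has value 83 units → rank 6.5.

6.5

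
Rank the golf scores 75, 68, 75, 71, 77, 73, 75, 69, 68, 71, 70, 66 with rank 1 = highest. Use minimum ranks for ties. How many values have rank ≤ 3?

Sorted (descending): 77, 75, 75, 75, 73, 71, 71, 70, 69, 68, 68, 66
The 3 values of 75 occupy positions 2–4 → each gets rank 2.
The 2 values of 71 occupy positions 6–7 → each gets rank 6.
The 2 values of 68 occupy positions 10–11 → each gets rank 10.
Ranks ≤ 3: {1, 2, 2, 2} → 4 values.

4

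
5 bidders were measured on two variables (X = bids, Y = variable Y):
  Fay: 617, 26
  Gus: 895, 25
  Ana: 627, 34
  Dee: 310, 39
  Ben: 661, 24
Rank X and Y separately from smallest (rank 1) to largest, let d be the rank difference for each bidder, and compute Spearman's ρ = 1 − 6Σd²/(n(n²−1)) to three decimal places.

-0.800

Ranks of variable 1: 2, 5, 3, 1, 4
Ranks of variable 2: 3, 2, 4, 5, 1
d = r₁ − r₂: -1, 3, -1, -4, 3
d²: 1, 9, 1, 16, 9; Σd² = 36
ρ = 1 − 6·36/(5·24) = 1 − 216/120 = -0.800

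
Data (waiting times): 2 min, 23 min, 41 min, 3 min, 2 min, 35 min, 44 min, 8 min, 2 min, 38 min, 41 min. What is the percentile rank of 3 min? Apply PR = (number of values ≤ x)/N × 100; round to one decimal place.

N = 11.
Strictly below 3: 3. Equal to 3: 1.
PR = 4/11 × 100 = 36.4

36.4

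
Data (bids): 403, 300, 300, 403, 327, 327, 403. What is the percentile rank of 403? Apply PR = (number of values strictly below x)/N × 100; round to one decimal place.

57.1

N = 7.
Strictly below 403: 4. Equal to 403: 3.
PR = 4/7 × 100 = 57.1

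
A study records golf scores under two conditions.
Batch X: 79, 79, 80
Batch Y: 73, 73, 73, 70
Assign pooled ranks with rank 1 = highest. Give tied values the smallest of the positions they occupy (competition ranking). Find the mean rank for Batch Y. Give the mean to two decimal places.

4.75

Sorted (descending): 80, 79, 79, 73, 73, 73, 70
The 2 values of 79 occupy positions 2–3 → each gets rank 2.
The 3 values of 73 occupy positions 4–6 → each gets rank 4.
Batch Y values → pooled ranks: 73→4, 73→4, 73→4, 70→7
Mean rank = (4 + 4 + 4 + 7) / 4 = 4.75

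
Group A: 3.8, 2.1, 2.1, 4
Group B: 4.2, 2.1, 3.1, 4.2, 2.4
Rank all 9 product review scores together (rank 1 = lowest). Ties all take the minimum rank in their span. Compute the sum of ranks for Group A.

15

Sorted (ascending): 2.1, 2.1, 2.1, 2.4, 3.1, 3.8, 4, 4.2, 4.2
The 3 values of 2.1 occupy positions 1–3 → each gets rank 1.
The 2 values of 4.2 occupy positions 8–9 → each gets rank 8.
Group A values → pooled ranks: 3.8→6, 2.1→1, 2.1→1, 4→7
Rank sum = 6 + 1 + 1 + 7 = 15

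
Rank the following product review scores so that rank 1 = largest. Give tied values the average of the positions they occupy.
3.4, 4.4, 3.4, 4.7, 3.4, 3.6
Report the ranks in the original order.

5, 2, 5, 1, 5, 3

Sorted (descending): 4.7, 4.4, 3.6, 3.4, 3.4, 3.4
The 3 values of 3.4 occupy positions 4–6 → average rank 5.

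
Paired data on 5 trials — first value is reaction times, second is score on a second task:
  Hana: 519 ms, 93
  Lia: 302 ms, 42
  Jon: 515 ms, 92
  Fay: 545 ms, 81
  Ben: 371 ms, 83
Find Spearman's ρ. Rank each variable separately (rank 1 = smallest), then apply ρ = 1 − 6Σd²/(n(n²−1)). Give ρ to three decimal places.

Ranks of variable 1: 4, 1, 3, 5, 2
Ranks of variable 2: 5, 1, 4, 2, 3
d = r₁ − r₂: -1, 0, -1, 3, -1
d²: 1, 0, 1, 9, 1; Σd² = 12
ρ = 1 − 6·12/(5·24) = 1 − 72/120 = 0.400

0.400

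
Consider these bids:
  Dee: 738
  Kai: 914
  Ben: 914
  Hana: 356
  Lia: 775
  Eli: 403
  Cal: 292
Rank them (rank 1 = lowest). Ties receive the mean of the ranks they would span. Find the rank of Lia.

5

Sorted (ascending): 292, 356, 403, 738, 775, 914, 914
The 2 values of 914 occupy positions 6–7 → average rank (6+7)/2 = 6.5.
Lia has value 775 → rank 5.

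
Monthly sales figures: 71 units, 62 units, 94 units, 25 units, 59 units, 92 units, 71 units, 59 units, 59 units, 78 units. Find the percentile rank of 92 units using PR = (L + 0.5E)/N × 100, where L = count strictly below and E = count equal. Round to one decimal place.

N = 10.
Strictly below 92: 8. Equal to 92: 1.
PR = (8 + 0.5·1)/10 × 100 = 85.0

85.0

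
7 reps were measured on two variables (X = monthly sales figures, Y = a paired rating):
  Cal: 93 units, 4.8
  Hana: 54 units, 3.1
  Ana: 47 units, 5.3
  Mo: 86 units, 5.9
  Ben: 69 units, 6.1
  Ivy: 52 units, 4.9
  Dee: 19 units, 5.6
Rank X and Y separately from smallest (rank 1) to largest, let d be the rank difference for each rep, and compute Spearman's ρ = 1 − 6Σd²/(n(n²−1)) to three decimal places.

-0.036

Ranks of variable 1: 7, 4, 2, 6, 5, 3, 1
Ranks of variable 2: 2, 1, 4, 6, 7, 3, 5
d = r₁ − r₂: 5, 3, -2, 0, -2, 0, -4
d²: 25, 9, 4, 0, 4, 0, 16; Σd² = 58
ρ = 1 − 6·58/(7·48) = 1 − 348/336 = -0.036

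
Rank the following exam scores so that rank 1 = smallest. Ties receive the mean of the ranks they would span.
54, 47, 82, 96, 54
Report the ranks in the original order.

2.5, 1, 4, 5, 2.5

Sorted (ascending): 47, 54, 54, 82, 96
The 2 values of 54 occupy positions 2–3 → average rank (2+3)/2 = 2.5.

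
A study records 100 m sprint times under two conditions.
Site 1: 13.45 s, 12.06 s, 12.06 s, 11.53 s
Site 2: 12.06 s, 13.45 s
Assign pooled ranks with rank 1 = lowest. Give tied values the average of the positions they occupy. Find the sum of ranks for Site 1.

Sorted (ascending): 11.53, 12.06, 12.06, 12.06, 13.45, 13.45
The 3 values of 12.06 occupy positions 2–4 → average rank 3.
The 2 values of 13.45 occupy positions 5–6 → average rank (5+6)/2 = 5.5.
Site 1 values → pooled ranks: 13.45→5.5, 12.06→3, 12.06→3, 11.53→1
Rank sum = 5.5 + 3 + 3 + 1 = 12.5

12.5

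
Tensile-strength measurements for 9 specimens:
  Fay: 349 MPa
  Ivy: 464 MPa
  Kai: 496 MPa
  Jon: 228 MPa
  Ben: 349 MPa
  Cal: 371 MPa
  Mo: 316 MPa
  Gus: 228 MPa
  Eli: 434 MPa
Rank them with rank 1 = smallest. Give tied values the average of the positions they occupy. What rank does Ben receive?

Sorted (ascending): 228, 228, 316, 349, 349, 371, 434, 464, 496
The 2 values of 228 occupy positions 1–2 → average rank (1+2)/2 = 1.5.
The 2 values of 349 occupy positions 4–5 → average rank (4+5)/2 = 4.5.
Ben has value 349 MPa → rank 4.5.

4.5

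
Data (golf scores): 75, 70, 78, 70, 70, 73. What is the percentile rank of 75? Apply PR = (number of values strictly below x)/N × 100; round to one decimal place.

N = 6.
Strictly below 75: 4. Equal to 75: 1.
PR = 4/6 × 100 = 66.7

66.7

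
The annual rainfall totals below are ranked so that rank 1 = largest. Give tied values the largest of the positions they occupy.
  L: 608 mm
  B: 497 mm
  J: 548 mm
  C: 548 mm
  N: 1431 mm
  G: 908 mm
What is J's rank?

5

Sorted (descending): 1431, 908, 608, 548, 548, 497
The 2 values of 548 occupy positions 4–5 → each gets rank 5.
J has value 548 mm → rank 5.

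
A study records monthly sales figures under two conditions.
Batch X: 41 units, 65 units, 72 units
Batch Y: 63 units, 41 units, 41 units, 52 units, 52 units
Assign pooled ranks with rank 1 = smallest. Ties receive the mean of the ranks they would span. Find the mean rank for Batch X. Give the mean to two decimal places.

5.67

Sorted (ascending): 41, 41, 41, 52, 52, 63, 65, 72
The 3 values of 41 occupy positions 1–3 → average rank 2.
The 2 values of 52 occupy positions 4–5 → average rank (4+5)/2 = 4.5.
Batch X values → pooled ranks: 41→2, 65→7, 72→8
Mean rank = (2 + 7 + 8) / 3 = 5.67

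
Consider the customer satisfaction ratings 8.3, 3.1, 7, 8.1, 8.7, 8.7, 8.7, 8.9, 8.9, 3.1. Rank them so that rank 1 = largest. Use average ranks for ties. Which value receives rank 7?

Sorted (descending): 8.9, 8.9, 8.7, 8.7, 8.7, 8.3, 8.1, 7, 3.1, 3.1
The 2 values of 8.9 occupy positions 1–2 → average rank (1+2)/2 = 1.5.
The 3 values of 8.7 occupy positions 3–5 → average rank 4.
The 2 values of 3.1 occupy positions 9–10 → average rank (9+10)/2 = 9.5.
Rank 7 → value 8.1.

8.1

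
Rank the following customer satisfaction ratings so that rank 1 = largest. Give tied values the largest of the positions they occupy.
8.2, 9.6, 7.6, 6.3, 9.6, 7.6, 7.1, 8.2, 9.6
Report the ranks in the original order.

5, 3, 7, 9, 3, 7, 8, 5, 3

Sorted (descending): 9.6, 9.6, 9.6, 8.2, 8.2, 7.6, 7.6, 7.1, 6.3
The 3 values of 9.6 occupy positions 1–3 → each gets rank 3.
The 2 values of 8.2 occupy positions 4–5 → each gets rank 5.
The 2 values of 7.6 occupy positions 6–7 → each gets rank 7.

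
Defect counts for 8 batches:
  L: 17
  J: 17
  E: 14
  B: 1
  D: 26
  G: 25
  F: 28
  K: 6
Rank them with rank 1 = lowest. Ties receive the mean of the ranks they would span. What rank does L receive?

Sorted (ascending): 1, 6, 14, 17, 17, 25, 26, 28
The 2 values of 17 occupy positions 4–5 → average rank (4+5)/2 = 4.5.
L has value 17 → rank 4.5.

4.5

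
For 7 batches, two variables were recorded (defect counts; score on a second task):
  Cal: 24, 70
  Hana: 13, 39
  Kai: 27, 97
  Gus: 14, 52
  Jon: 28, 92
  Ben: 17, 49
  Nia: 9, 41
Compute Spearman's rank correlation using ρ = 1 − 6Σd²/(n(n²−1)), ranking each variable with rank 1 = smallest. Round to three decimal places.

Ranks of variable 1: 5, 2, 6, 3, 7, 4, 1
Ranks of variable 2: 5, 1, 7, 4, 6, 3, 2
d = r₁ − r₂: 0, 1, -1, -1, 1, 1, -1
d²: 0, 1, 1, 1, 1, 1, 1; Σd² = 6
ρ = 1 − 6·6/(7·48) = 1 − 36/336 = 0.893

0.893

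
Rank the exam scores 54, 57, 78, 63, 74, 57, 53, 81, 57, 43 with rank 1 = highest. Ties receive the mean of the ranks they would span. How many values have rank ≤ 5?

Sorted (descending): 81, 78, 74, 63, 57, 57, 57, 54, 53, 43
The 3 values of 57 occupy positions 5–7 → average rank 6.
Ranks ≤ 5: {1, 2, 3, 4} → 4 values.

4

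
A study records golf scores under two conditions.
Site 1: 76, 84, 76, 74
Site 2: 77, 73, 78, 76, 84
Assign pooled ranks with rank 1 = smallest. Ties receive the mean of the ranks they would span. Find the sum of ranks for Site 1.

18.5

Sorted (ascending): 73, 74, 76, 76, 76, 77, 78, 84, 84
The 3 values of 76 occupy positions 3–5 → average rank 4.
The 2 values of 84 occupy positions 8–9 → average rank (8+9)/2 = 8.5.
Site 1 values → pooled ranks: 76→4, 84→8.5, 76→4, 74→2
Rank sum = 4 + 8.5 + 4 + 2 = 18.5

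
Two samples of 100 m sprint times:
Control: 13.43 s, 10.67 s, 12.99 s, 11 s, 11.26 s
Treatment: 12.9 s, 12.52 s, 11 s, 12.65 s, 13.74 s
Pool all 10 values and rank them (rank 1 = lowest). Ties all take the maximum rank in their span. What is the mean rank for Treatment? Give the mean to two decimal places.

6.20

Sorted (ascending): 10.67, 11, 11, 11.26, 12.52, 12.65, 12.9, 12.99, 13.43, 13.74
The 2 values of 11 occupy positions 2–3 → each gets rank 3.
Treatment values → pooled ranks: 12.9→7, 12.52→5, 11→3, 12.65→6, 13.74→10
Mean rank = (7 + 5 + 3 + 6 + 10) / 5 = 6.20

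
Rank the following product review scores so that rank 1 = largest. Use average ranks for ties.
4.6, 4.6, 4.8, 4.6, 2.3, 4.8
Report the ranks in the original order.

Sorted (descending): 4.8, 4.8, 4.6, 4.6, 4.6, 2.3
The 2 values of 4.8 occupy positions 1–2 → average rank (1+2)/2 = 1.5.
The 3 values of 4.6 occupy positions 3–5 → average rank 4.

4, 4, 1.5, 4, 6, 1.5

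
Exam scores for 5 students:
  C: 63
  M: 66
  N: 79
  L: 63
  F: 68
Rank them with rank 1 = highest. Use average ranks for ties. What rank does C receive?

Sorted (descending): 79, 68, 66, 63, 63
The 2 values of 63 occupy positions 4–5 → average rank (4+5)/2 = 4.5.
C has value 63 → rank 4.5.

4.5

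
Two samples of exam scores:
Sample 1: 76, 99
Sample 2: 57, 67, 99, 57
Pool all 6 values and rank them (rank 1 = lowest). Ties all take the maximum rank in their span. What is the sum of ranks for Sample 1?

Sorted (ascending): 57, 57, 67, 76, 99, 99
The 2 values of 57 occupy positions 1–2 → each gets rank 2.
The 2 values of 99 occupy positions 5–6 → each gets rank 6.
Sample 1 values → pooled ranks: 76→4, 99→6
Rank sum = 4 + 6 = 10

10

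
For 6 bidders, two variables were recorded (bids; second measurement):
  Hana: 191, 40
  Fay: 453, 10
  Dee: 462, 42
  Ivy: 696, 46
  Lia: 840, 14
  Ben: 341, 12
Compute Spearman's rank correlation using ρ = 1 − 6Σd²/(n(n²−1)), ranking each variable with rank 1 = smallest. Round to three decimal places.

Ranks of variable 1: 1, 3, 4, 5, 6, 2
Ranks of variable 2: 4, 1, 5, 6, 3, 2
d = r₁ − r₂: -3, 2, -1, -1, 3, 0
d²: 9, 4, 1, 1, 9, 0; Σd² = 24
ρ = 1 − 6·24/(6·35) = 1 − 144/210 = 0.314

0.314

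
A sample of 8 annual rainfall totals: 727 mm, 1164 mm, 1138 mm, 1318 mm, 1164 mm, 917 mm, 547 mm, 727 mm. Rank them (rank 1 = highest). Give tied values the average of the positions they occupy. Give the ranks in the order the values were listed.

Sorted (descending): 1318, 1164, 1164, 1138, 917, 727, 727, 547
The 2 values of 1164 occupy positions 2–3 → average rank (2+3)/2 = 2.5.
The 2 values of 727 occupy positions 6–7 → average rank (6+7)/2 = 6.5.

6.5, 2.5, 4, 1, 2.5, 5, 8, 6.5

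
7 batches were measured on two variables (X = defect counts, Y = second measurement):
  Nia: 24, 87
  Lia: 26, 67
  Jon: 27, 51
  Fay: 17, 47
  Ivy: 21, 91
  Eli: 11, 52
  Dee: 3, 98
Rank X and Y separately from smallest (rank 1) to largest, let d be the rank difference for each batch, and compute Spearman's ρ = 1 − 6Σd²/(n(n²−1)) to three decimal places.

Ranks of variable 1: 5, 6, 7, 3, 4, 2, 1
Ranks of variable 2: 5, 4, 2, 1, 6, 3, 7
d = r₁ − r₂: 0, 2, 5, 2, -2, -1, -6
d²: 0, 4, 25, 4, 4, 1, 36; Σd² = 74
ρ = 1 − 6·74/(7·48) = 1 − 444/336 = -0.321

-0.321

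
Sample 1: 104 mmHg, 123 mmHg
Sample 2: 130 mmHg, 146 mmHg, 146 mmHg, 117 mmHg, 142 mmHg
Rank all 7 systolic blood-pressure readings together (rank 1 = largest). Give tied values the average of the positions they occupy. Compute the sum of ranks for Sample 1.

12

Sorted (descending): 146, 146, 142, 130, 123, 117, 104
The 2 values of 146 occupy positions 1–2 → average rank (1+2)/2 = 1.5.
Sample 1 values → pooled ranks: 104→7, 123→5
Rank sum = 7 + 5 = 12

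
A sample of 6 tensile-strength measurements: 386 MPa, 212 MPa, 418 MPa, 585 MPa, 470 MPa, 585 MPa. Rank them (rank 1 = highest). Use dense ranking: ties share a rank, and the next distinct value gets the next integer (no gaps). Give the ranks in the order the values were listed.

4, 5, 3, 1, 2, 1

Sorted (descending): 585, 585, 470, 418, 386, 212
The 2 values of 585 share dense rank 1.
Remaining distinct values take the next consecutive integers.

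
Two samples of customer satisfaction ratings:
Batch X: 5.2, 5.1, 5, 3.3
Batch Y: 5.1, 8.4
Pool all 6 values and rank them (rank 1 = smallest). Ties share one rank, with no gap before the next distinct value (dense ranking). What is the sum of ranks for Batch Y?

Sorted (ascending): 3.3, 5, 5.1, 5.1, 5.2, 8.4
The 2 values of 5.1 share dense rank 3.
Remaining distinct values take the next consecutive integers.
Batch Y values → pooled ranks: 5.1→3, 8.4→5
Rank sum = 3 + 5 = 8

8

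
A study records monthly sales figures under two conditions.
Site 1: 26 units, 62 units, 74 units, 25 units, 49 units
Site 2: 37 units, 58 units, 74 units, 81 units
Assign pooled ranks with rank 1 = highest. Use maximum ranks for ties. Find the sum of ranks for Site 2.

Sorted (descending): 81, 74, 74, 62, 58, 49, 37, 26, 25
The 2 values of 74 occupy positions 2–3 → each gets rank 3.
Site 2 values → pooled ranks: 37→7, 58→5, 74→3, 81→1
Rank sum = 7 + 5 + 3 + 1 = 16

16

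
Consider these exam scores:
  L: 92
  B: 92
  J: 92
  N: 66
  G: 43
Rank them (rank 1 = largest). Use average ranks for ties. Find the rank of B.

2

Sorted (descending): 92, 92, 92, 66, 43
The 3 values of 92 occupy positions 1–3 → average rank 2.
B has value 92 → rank 2.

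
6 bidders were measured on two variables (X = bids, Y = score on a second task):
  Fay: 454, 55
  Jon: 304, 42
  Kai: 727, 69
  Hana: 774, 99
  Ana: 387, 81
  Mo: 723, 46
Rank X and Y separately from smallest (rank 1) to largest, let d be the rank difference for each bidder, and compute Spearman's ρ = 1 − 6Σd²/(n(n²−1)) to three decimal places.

0.600

Ranks of variable 1: 3, 1, 5, 6, 2, 4
Ranks of variable 2: 3, 1, 4, 6, 5, 2
d = r₁ − r₂: 0, 0, 1, 0, -3, 2
d²: 0, 0, 1, 0, 9, 4; Σd² = 14
ρ = 1 − 6·14/(6·35) = 1 − 84/210 = 0.600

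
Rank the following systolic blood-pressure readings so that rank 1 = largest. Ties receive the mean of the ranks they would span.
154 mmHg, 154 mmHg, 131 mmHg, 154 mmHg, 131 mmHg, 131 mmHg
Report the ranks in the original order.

2, 2, 5, 2, 5, 5

Sorted (descending): 154, 154, 154, 131, 131, 131
The 3 values of 154 occupy positions 1–3 → average rank 2.
The 3 values of 131 occupy positions 4–6 → average rank 5.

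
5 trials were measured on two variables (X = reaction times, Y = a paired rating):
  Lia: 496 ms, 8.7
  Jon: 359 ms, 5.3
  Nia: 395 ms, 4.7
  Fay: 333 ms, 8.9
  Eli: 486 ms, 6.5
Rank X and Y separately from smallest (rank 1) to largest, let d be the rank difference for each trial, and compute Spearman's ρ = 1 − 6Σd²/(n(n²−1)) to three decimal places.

Ranks of variable 1: 5, 2, 3, 1, 4
Ranks of variable 2: 4, 2, 1, 5, 3
d = r₁ − r₂: 1, 0, 2, -4, 1
d²: 1, 0, 4, 16, 1; Σd² = 22
ρ = 1 − 6·22/(5·24) = 1 − 132/120 = -0.100

-0.100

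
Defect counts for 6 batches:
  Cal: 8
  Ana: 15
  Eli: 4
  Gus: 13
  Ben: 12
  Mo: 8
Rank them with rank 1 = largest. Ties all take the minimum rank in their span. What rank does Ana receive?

1

Sorted (descending): 15, 13, 12, 8, 8, 4
The 2 values of 8 occupy positions 4–5 → each gets rank 4.
Ana has value 15 → rank 1.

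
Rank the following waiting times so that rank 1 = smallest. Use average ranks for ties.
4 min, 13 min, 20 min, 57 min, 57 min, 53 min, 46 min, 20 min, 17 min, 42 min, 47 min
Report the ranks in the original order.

Sorted (ascending): 4, 13, 17, 20, 20, 42, 46, 47, 53, 57, 57
The 2 values of 20 occupy positions 4–5 → average rank (4+5)/2 = 4.5.
The 2 values of 57 occupy positions 10–11 → average rank (10+11)/2 = 10.5.

1, 2, 4.5, 10.5, 10.5, 9, 7, 4.5, 3, 6, 8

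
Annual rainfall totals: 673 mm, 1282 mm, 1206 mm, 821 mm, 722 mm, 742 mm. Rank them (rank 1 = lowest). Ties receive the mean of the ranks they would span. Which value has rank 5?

Sorted (ascending): 673, 722, 742, 821, 1206, 1282
No ties — each value takes its position as its rank.
Rank 5 → value 1206.

1206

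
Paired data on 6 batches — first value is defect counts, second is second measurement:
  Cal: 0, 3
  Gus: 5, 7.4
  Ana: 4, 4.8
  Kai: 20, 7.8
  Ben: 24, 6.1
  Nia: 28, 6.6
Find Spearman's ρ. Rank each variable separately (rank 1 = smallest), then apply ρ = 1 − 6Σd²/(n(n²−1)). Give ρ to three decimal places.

0.543

Ranks of variable 1: 1, 3, 2, 4, 5, 6
Ranks of variable 2: 1, 5, 2, 6, 3, 4
d = r₁ − r₂: 0, -2, 0, -2, 2, 2
d²: 0, 4, 0, 4, 4, 4; Σd² = 16
ρ = 1 − 6·16/(6·35) = 1 − 96/210 = 0.543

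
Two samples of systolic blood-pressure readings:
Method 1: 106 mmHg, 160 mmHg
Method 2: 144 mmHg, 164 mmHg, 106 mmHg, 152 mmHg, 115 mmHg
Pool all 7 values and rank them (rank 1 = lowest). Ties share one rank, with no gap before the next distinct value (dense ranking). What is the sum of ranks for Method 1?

6

Sorted (ascending): 106, 106, 115, 144, 152, 160, 164
The 2 values of 106 share dense rank 1.
Remaining distinct values take the next consecutive integers.
Method 1 values → pooled ranks: 106→1, 160→5
Rank sum = 1 + 5 = 6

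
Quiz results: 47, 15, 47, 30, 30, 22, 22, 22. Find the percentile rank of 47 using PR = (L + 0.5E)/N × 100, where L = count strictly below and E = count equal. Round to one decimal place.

N = 8.
Strictly below 47: 6. Equal to 47: 2.
PR = (6 + 0.5·2)/8 × 100 = 87.5

87.5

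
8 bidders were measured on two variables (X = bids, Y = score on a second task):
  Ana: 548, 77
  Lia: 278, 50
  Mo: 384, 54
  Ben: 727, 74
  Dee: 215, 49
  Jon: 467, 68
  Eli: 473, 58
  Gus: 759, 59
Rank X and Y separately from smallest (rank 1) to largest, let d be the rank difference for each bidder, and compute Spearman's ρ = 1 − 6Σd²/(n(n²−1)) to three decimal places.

Ranks of variable 1: 6, 2, 3, 7, 1, 4, 5, 8
Ranks of variable 2: 8, 2, 3, 7, 1, 6, 4, 5
d = r₁ − r₂: -2, 0, 0, 0, 0, -2, 1, 3
d²: 4, 0, 0, 0, 0, 4, 1, 9; Σd² = 18
ρ = 1 − 6·18/(8·63) = 1 − 108/504 = 0.786

0.786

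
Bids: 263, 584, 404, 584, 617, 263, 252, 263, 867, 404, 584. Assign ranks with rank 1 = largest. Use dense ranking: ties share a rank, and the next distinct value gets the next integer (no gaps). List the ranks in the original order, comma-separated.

5, 3, 4, 3, 2, 5, 6, 5, 1, 4, 3

Sorted (descending): 867, 617, 584, 584, 584, 404, 404, 263, 263, 263, 252
The 3 values of 584 share dense rank 3.
The 2 values of 404 share dense rank 4.
The 3 values of 263 share dense rank 5.
Remaining distinct values take the next consecutive integers.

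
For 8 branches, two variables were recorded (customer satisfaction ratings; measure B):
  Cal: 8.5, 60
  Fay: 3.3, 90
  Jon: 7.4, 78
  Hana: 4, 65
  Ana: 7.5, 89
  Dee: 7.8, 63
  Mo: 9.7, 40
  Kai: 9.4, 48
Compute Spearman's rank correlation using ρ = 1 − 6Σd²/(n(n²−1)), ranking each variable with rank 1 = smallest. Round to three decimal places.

Ranks of variable 1: 6, 1, 3, 2, 4, 5, 8, 7
Ranks of variable 2: 3, 8, 6, 5, 7, 4, 1, 2
d = r₁ − r₂: 3, -7, -3, -3, -3, 1, 7, 5
d²: 9, 49, 9, 9, 9, 1, 49, 25; Σd² = 160
ρ = 1 − 6·160/(8·63) = 1 − 960/504 = -0.905

-0.905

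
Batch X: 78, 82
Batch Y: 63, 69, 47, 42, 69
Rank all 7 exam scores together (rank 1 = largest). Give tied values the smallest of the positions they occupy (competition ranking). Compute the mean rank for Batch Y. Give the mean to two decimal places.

4.80

Sorted (descending): 82, 78, 69, 69, 63, 47, 42
The 2 values of 69 occupy positions 3–4 → each gets rank 3.
Batch Y values → pooled ranks: 63→5, 69→3, 47→6, 42→7, 69→3
Mean rank = (5 + 3 + 6 + 7 + 3) / 5 = 4.80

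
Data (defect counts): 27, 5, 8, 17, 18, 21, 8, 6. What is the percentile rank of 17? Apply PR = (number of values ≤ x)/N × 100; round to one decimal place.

62.5

N = 8.
Strictly below 17: 4. Equal to 17: 1.
PR = 5/8 × 100 = 62.5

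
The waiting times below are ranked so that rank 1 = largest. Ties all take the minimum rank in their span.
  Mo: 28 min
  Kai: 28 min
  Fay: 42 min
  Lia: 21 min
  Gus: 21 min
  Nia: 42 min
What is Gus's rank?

5

Sorted (descending): 42, 42, 28, 28, 21, 21
The 2 values of 42 occupy positions 1–2 → each gets rank 1.
The 2 values of 28 occupy positions 3–4 → each gets rank 3.
The 2 values of 21 occupy positions 5–6 → each gets rank 5.
Gus has value 21 min → rank 5.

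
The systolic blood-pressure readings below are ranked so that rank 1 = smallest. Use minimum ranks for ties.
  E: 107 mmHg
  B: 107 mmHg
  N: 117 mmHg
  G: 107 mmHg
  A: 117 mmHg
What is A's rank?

Sorted (ascending): 107, 107, 107, 117, 117
The 3 values of 107 occupy positions 1–3 → each gets rank 1.
The 2 values of 117 occupy positions 4–5 → each gets rank 4.
A has value 117 mmHg → rank 4.

4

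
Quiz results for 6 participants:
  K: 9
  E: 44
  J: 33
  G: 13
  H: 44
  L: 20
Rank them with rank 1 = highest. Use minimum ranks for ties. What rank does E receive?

1

Sorted (descending): 44, 44, 33, 20, 13, 9
The 2 values of 44 occupy positions 1–2 → each gets rank 1.
E has value 44 → rank 1.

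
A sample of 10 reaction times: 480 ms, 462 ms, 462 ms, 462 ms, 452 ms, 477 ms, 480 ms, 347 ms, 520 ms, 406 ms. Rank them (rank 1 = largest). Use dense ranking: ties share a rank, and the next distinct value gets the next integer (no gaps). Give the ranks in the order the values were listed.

Sorted (descending): 520, 480, 480, 477, 462, 462, 462, 452, 406, 347
The 2 values of 480 share dense rank 2.
The 3 values of 462 share dense rank 4.
Remaining distinct values take the next consecutive integers.

2, 4, 4, 4, 5, 3, 2, 7, 1, 6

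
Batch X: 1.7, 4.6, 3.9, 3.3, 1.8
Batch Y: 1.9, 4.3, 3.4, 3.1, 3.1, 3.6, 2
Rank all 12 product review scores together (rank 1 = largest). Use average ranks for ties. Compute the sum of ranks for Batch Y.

Sorted (descending): 4.6, 4.3, 3.9, 3.6, 3.4, 3.3, 3.1, 3.1, 2, 1.9, 1.8, 1.7
The 2 values of 3.1 occupy positions 7–8 → average rank (7+8)/2 = 7.5.
Batch Y values → pooled ranks: 1.9→10, 4.3→2, 3.4→5, 3.1→7.5, 3.1→7.5, 3.6→4, 2→9
Rank sum = 10 + 2 + 5 + 7.5 + 7.5 + 4 + 9 = 45

45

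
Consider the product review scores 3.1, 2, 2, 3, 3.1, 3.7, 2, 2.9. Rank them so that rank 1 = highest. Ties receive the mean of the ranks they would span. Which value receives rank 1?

3.7

Sorted (descending): 3.7, 3.1, 3.1, 3, 2.9, 2, 2, 2
The 2 values of 3.1 occupy positions 2–3 → average rank (2+3)/2 = 2.5.
The 3 values of 2 occupy positions 6–8 → average rank 7.
Rank 1 → value 3.7.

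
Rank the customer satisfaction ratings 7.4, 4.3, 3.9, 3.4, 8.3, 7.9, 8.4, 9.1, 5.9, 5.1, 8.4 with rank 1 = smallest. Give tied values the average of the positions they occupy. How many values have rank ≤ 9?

8

Sorted (ascending): 3.4, 3.9, 4.3, 5.1, 5.9, 7.4, 7.9, 8.3, 8.4, 8.4, 9.1
The 2 values of 8.4 occupy positions 9–10 → average rank (9+10)/2 = 9.5.
Ranks ≤ 9: {1, 2, 3, 4, 5, 6, 7, 8} → 8 values.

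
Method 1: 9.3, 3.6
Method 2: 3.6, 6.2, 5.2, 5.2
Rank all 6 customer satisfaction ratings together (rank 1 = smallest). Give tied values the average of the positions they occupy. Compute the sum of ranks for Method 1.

Sorted (ascending): 3.6, 3.6, 5.2, 5.2, 6.2, 9.3
The 2 values of 3.6 occupy positions 1–2 → average rank (1+2)/2 = 1.5.
The 2 values of 5.2 occupy positions 3–4 → average rank (3+4)/2 = 3.5.
Method 1 values → pooled ranks: 9.3→6, 3.6→1.5
Rank sum = 6 + 1.5 = 7.5

7.5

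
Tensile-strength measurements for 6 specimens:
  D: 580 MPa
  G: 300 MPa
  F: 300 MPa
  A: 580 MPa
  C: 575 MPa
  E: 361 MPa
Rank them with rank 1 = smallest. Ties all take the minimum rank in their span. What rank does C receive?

4

Sorted (ascending): 300, 300, 361, 575, 580, 580
The 2 values of 300 occupy positions 1–2 → each gets rank 1.
The 2 values of 580 occupy positions 5–6 → each gets rank 5.
C has value 575 MPa → rank 4.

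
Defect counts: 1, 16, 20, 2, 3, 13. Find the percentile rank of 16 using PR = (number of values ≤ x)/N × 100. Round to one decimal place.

N = 6.
Strictly below 16: 4. Equal to 16: 1.
PR = 5/6 × 100 = 83.3

83.3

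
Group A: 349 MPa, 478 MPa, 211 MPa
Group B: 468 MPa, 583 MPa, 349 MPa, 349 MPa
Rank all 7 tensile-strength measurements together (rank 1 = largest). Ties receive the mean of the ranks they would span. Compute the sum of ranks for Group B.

14

Sorted (descending): 583, 478, 468, 349, 349, 349, 211
The 3 values of 349 occupy positions 4–6 → average rank 5.
Group B values → pooled ranks: 468→3, 583→1, 349→5, 349→5
Rank sum = 3 + 1 + 5 + 5 = 14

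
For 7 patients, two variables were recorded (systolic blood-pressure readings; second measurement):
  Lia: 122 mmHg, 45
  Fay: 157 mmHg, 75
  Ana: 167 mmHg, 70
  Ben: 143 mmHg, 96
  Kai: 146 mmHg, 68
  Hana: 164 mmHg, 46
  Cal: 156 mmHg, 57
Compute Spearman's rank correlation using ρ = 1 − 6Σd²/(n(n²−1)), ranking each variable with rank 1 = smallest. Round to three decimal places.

0.143

Ranks of variable 1: 1, 5, 7, 2, 3, 6, 4
Ranks of variable 2: 1, 6, 5, 7, 4, 2, 3
d = r₁ − r₂: 0, -1, 2, -5, -1, 4, 1
d²: 0, 1, 4, 25, 1, 16, 1; Σd² = 48
ρ = 1 − 6·48/(7·48) = 1 − 288/336 = 0.143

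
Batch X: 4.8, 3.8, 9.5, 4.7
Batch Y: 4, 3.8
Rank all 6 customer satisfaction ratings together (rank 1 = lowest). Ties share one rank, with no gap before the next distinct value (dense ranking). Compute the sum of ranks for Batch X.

13

Sorted (ascending): 3.8, 3.8, 4, 4.7, 4.8, 9.5
The 2 values of 3.8 share dense rank 1.
Remaining distinct values take the next consecutive integers.
Batch X values → pooled ranks: 4.8→4, 3.8→1, 9.5→5, 4.7→3
Rank sum = 4 + 1 + 5 + 3 = 13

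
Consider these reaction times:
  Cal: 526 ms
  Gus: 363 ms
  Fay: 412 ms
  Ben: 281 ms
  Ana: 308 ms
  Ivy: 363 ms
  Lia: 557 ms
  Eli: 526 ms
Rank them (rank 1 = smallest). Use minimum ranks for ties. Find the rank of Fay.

Sorted (ascending): 281, 308, 363, 363, 412, 526, 526, 557
The 2 values of 363 occupy positions 3–4 → each gets rank 3.
The 2 values of 526 occupy positions 6–7 → each gets rank 6.
Fay has value 412 ms → rank 5.

5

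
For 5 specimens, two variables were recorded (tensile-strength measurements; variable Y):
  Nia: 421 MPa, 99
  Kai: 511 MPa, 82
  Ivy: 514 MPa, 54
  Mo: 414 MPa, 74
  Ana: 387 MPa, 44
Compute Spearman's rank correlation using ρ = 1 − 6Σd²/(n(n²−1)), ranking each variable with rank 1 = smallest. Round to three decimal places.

0.300

Ranks of variable 1: 3, 4, 5, 2, 1
Ranks of variable 2: 5, 4, 2, 3, 1
d = r₁ − r₂: -2, 0, 3, -1, 0
d²: 4, 0, 9, 1, 0; Σd² = 14
ρ = 1 − 6·14/(5·24) = 1 − 84/120 = 0.300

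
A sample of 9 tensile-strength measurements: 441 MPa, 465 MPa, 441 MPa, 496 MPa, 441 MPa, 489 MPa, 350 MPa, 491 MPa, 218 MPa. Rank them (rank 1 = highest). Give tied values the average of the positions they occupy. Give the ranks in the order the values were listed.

6, 4, 6, 1, 6, 3, 8, 2, 9

Sorted (descending): 496, 491, 489, 465, 441, 441, 441, 350, 218
The 3 values of 441 occupy positions 5–7 → average rank 6.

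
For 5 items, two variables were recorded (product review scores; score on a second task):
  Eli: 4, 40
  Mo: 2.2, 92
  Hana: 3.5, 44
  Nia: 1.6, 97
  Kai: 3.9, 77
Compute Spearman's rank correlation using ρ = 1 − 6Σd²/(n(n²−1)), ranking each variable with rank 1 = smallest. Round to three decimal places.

Ranks of variable 1: 5, 2, 3, 1, 4
Ranks of variable 2: 1, 4, 2, 5, 3
d = r₁ − r₂: 4, -2, 1, -4, 1
d²: 16, 4, 1, 16, 1; Σd² = 38
ρ = 1 − 6·38/(5·24) = 1 − 228/120 = -0.900

-0.900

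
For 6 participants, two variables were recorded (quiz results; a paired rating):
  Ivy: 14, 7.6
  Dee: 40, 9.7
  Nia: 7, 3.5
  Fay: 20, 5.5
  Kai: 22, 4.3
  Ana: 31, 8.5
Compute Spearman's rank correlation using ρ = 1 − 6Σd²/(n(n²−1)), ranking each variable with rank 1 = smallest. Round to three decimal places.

Ranks of variable 1: 2, 6, 1, 3, 4, 5
Ranks of variable 2: 4, 6, 1, 3, 2, 5
d = r₁ − r₂: -2, 0, 0, 0, 2, 0
d²: 4, 0, 0, 0, 4, 0; Σd² = 8
ρ = 1 − 6·8/(6·35) = 1 − 48/210 = 0.771

0.771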